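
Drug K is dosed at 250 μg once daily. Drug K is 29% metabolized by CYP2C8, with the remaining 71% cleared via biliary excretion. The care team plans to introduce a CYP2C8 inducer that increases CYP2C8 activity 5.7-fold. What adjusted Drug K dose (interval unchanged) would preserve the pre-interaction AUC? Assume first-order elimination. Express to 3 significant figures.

The CYP2C8 pathway (29% of clearance) is boosted to 5.7× activity: 0.29 × 5.7 = 1.653.
Non-CYP routes (71%) are unchanged.
CL_new/CL_old = 1.653 + 0.71 = 2.363.
Exposure is unchanged when dose changes in proportion to clearance. New dose = 250 μg × 2.363 = 591 μg.

591 μg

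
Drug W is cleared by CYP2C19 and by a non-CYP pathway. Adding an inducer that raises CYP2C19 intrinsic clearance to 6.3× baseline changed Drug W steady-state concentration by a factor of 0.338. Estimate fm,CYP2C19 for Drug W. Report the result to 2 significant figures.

0.37

Write x for the fraction cleared via CYP2C19. The observed steady-state concentration change means clearance rose to 1/0.338 = 2.959 of baseline.
Only the CYP2C19 route changed, so 2.959 = x·6.3 + (1 − x), giving x = 0.37.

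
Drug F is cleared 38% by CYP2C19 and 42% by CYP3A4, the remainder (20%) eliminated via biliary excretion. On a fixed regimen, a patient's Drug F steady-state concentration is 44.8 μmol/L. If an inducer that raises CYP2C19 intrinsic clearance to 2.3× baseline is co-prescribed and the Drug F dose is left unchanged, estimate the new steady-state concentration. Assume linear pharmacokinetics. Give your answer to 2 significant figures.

CYP2C19: 0.38 × 2.3 = 0.874
CYP3A4: 0.42 (unchanged)
Other: 0.2 (unchanged)
CL_new/CL_old = 0.874 + 0.42 + 0.2 = 1.494.
With dosing unchanged, steady-state concentration scales as 1/CL: 44.8 / 1.494 = 30 μmol/L.

30 μmol/L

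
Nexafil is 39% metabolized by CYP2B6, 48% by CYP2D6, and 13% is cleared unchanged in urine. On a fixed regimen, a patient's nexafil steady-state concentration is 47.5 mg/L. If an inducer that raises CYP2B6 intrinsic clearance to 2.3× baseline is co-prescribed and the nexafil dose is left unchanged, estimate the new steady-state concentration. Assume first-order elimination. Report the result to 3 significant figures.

The CYP2B6 pathway (39% of clearance) rises to 2.3× activity: 0.39 × 2.3 = 0.897.
CYP2D6 (48%) and the residual 13% are unaffected.
New clearance relative to baseline: 0.897 + 0.48 + 0.13 = 1.507.
New steady-state concentration = baseline ÷ relative clearance = 47.5 / 1.507 = 31.5 mg/L.

31.5 mg/L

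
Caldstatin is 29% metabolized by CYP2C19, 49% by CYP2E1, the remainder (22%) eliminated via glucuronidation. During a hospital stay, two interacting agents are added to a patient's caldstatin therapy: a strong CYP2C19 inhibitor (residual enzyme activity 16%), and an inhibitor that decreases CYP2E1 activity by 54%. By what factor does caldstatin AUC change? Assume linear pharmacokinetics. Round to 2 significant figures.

2.0

CYP2C19: 0.29 × 0.16 = 0.0464
CYP2E1: 0.49 × 0.46 = 0.2254
Other: 0.22 (unchanged)
Relative clearance = 0.0464 + 0.2254 + 0.22 = 0.4918.
Because AUC varies inversely with clearance, the combined effect is 1 / 0.4918 = 2.0.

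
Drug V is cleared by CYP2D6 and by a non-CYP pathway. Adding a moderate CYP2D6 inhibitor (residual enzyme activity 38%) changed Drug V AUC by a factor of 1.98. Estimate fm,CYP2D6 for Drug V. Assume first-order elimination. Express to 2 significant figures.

Call the CYP2D6 fraction fm. After the interaction, CL_new/CL_old = fm × 0.38 + (1 − fm).
AUC ratio = 1 / (new CL fraction), so new CL fraction = 1 / 1.98 = 0.5051.
fm × 0.38 + 1 − fm = 0.5051  ⇒  fm × (0.38 − 1) = −0.4949  ⇒  fm = 0.80.

0.80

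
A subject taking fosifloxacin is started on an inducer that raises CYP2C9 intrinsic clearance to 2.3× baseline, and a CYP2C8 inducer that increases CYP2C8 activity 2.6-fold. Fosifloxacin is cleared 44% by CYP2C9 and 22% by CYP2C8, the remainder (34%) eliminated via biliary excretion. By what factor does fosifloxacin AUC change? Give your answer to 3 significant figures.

The CYP2C9 pathway (44% of clearance) rises to 2.3× activity: 0.44 × 2.3 = 1.012.
The CYP2C8 pathway (22% of clearance) rises to 2.6× activity: 0.22 × 2.6 = 0.572.
Non-CYP routes (34%) are unchanged.
CL_new/CL_old = 1.012 + 0.572 + 0.34 = 1.924.
Net AUC ratio = 1 / 1.924 = 0.520.

0.520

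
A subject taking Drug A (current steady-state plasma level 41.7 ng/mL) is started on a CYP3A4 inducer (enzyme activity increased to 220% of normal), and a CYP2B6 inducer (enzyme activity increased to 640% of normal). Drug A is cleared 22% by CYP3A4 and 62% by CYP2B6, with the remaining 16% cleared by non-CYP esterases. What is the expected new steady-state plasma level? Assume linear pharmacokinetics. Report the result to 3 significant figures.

The CYP3A4 pathway (22% of clearance) is boosted to 2.2× activity: 0.22 × 2.2 = 0.484.
The CYP2B6 pathway (62% of clearance) rises to 6.4× activity: 0.62 × 6.4 = 3.968.
The remaining 16% of clearance is unaffected.
Relative clearance = 0.484 + 3.968 + 0.16 = 4.612.
New steady-state plasma level = 41.7 / 4.612 = 9.04 ng/mL (concentration scales inversely with clearance).

9.04 ng/mL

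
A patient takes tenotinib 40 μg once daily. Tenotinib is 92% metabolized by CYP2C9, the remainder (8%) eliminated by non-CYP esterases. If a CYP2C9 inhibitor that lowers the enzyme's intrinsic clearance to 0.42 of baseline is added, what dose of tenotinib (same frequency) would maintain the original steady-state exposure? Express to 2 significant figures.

19 μg

CYP2C9: 0.92 × 0.42 = 0.3864
Other: 0.08 (unchanged)
Relative clearance = 0.3864 + 0.08 = 0.4664.
To maintain the same steady-state level, dose must scale with clearance: new dose = 40 × 0.4664 = 19 μg.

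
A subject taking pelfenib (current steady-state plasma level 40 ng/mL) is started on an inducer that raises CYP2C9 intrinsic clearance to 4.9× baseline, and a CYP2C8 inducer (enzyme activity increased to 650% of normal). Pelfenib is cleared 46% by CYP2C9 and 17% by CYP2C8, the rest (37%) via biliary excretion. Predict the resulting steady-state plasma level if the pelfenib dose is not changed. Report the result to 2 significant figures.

11 ng/mL

The CYP2C9 pathway (46% of clearance) is boosted to 4.9× activity: 0.46 × 4.9 = 2.254.
The CYP2C8 pathway (17% of clearance) rises to 6.5× activity: 0.17 × 6.5 = 1.105.
The remaining 37% of clearance is unaffected.
Relative clearance = 2.254 + 1.105 + 0.37 = 3.729.
Dividing the baseline by the relative clearance: 40 / 3.729 = 11 ng/mL.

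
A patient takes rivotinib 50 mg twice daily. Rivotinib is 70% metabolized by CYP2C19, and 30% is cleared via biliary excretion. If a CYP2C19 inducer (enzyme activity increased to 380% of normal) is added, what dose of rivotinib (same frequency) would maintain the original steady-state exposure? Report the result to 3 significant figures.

The CYP2C19 pathway (70% of clearance) is boosted to 3.8× activity: 0.7 × 3.8 = 2.66.
Non-CYP routes (30%) are unchanged.
Relative clearance = 2.66 + 0.3 = 2.96.
Css,avg = (dose rate)/CL, so holding Css fixed requires dose ∝ CL: 50 × 2.96 = 148 mg.

148 mg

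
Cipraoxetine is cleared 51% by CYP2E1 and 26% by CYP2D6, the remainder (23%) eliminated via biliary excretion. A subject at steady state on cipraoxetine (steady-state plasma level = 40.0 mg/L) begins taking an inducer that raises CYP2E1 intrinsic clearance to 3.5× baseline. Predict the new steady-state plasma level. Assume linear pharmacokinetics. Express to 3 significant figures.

The CYP2E1 pathway (51% of clearance) is boosted to 3.5× activity: 0.51 × 3.5 = 1.785.
CYP2D6 (26%) and the residual 23% are unaffected.
CL_new/CL_old = 1.785 + 0.26 + 0.23 = 2.275.
New steady-state plasma level = baseline ÷ relative clearance = 40.0 / 2.275 = 17.6 mg/L.

17.6 mg/L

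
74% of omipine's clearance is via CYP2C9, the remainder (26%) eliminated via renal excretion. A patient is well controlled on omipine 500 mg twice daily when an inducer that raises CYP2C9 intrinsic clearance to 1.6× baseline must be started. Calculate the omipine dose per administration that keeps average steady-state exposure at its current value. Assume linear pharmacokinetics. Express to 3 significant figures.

722 mg

The CYP2C9 pathway (74% of clearance) rises to 1.6× activity: 0.74 × 1.6 = 1.184.
The remaining 26% of clearance is unaffected.
Relative clearance = 1.184 + 0.26 = 1.444.
Css,avg = (dose rate)/CL, so holding Css fixed requires dose ∝ CL: 500 × 1.444 = 722 mg.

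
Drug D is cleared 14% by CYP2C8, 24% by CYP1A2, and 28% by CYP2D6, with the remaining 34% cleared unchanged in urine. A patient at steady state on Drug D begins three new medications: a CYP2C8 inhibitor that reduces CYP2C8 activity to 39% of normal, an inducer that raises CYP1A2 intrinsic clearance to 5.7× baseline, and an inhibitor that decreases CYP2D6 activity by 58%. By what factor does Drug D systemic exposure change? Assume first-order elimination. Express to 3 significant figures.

CYP2C8: 0.14 × 0.39 = 0.0546
CYP1A2: 0.24 × 5.7 = 1.368
CYP2D6: 0.28 × 0.42 = 0.1176
Other: 0.34 (unchanged)
Relative clearance = 0.0546 + 1.368 + 0.1176 + 0.34 = 1.8802.
Because systemic exposure varies inversely with clearance, the combined effect is 1 / 1.8802 = 0.532.

0.532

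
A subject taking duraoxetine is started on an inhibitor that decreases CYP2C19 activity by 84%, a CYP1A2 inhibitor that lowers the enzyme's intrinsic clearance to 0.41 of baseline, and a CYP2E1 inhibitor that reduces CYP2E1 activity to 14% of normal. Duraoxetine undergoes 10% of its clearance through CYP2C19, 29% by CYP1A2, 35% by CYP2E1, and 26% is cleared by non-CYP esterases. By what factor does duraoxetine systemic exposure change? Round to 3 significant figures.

CYP2C19: 0.1 × 0.16 = 0.016
CYP1A2: 0.29 × 0.41 = 0.1189
CYP2E1: 0.35 × 0.14 = 0.049
Other: 0.26 (unchanged)
CL_new/CL_old = 0.016 + 0.1189 + 0.049 + 0.26 = 0.4439.
Net systemic exposure ratio = 1 / 0.4439 = 2.25.

2.25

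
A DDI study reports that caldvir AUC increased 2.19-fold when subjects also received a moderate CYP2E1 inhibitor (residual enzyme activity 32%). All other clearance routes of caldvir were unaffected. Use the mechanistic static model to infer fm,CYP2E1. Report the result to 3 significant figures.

0.799

Write x for the fraction cleared via CYP2E1. The observed AUC change means clearance fell to 1/2.19 = 0.4566 of baseline.
Only the CYP2E1 route changed, so 0.4566 = x·0.32 + (1 − x), giving x = 0.799.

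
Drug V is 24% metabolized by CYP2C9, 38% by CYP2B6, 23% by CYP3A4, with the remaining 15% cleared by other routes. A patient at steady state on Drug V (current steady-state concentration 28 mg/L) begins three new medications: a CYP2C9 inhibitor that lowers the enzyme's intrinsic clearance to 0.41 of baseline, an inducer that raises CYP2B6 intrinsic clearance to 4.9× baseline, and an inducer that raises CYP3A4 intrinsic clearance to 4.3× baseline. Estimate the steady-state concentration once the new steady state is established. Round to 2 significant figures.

9.0 mg/L

CYP2C9: 0.24 × 0.41 = 0.0984
CYP2B6: 0.38 × 4.9 = 1.862
CYP3A4: 0.23 × 4.3 = 0.989
Other: 0.15 (unchanged)
New clearance relative to baseline: 0.0984 + 1.862 + 0.989 + 0.15 = 3.0994.
New steady-state concentration = 28 / 3.0994 = 9.0 mg/L (concentration scales inversely with clearance).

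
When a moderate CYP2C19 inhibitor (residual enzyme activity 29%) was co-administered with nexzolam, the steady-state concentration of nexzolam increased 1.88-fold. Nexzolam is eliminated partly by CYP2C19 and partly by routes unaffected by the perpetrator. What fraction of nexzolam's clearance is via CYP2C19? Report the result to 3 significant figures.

0.659

CL'/CL = 1 / 1.88 = 0.5319
0.29·fm + (1 − fm) = 0.5319
fm = (0.5319 − 1) / (0.29 − 1) = 0.659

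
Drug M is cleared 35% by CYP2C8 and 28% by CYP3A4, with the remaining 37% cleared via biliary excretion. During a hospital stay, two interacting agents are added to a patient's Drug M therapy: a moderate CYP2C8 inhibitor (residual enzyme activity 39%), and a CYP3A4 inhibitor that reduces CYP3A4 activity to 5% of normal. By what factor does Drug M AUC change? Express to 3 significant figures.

1.92

The CYP2C8 pathway (35% of clearance) falls to 0.39× activity: 0.35 × 0.39 = 0.1365.
The CYP3A4 pathway (28% of clearance) drops to 0.05× activity: 0.28 × 0.05 = 0.014.
The remaining 37% of clearance is unaffected.
New clearance relative to baseline: 0.1365 + 0.014 + 0.37 = 0.5205.
Because AUC varies inversely with clearance, the combined effect is 1 / 0.5205 = 1.92.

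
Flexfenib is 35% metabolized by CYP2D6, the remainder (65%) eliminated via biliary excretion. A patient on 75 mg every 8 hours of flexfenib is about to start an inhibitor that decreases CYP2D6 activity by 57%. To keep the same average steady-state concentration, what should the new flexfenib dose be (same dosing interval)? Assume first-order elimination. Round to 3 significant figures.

The CYP2D6 pathway (35% of clearance) drops to 0.43× activity: 0.35 × 0.43 = 0.1505.
Non-CYP routes (65%) are unchanged.
Relative clearance = 0.1505 + 0.65 = 0.8005.
Css,avg = (dose rate)/CL, so holding Css fixed requires dose ∝ CL: 75 × 0.8005 = 60.0 mg.

60.0 mg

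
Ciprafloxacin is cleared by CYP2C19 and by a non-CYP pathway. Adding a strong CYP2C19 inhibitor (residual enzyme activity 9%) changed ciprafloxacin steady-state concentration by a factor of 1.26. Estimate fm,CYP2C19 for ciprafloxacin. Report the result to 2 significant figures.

0.23

Let x = fm,CYP2C19. Because steady-state concentration ∝ 1/CL, relative clearance fell to 1/1.26 = 0.7937.
Only the CYP2C19 route changed, so 0.7937 = x·0.09 + (1 − x), giving x = 0.23.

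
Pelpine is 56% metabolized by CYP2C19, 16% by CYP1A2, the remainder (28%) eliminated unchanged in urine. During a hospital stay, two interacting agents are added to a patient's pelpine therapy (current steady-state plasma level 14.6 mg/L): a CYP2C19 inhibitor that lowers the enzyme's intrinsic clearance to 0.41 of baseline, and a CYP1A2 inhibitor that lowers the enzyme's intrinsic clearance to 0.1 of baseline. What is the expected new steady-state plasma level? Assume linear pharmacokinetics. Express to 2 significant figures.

The CYP2C19 pathway (56% of clearance) drops to 0.41× activity: 0.56 × 0.41 = 0.2296.
The CYP1A2 pathway (16% of clearance) falls to 0.1× activity: 0.16 × 0.1 = 0.016.
The remaining 28% of clearance is unaffected.
CL_new/CL_old = 0.2296 + 0.016 + 0.28 = 0.5256.
New steady-state plasma level = 14.6 / 0.5256 = 28 mg/L (concentration scales inversely with clearance).

28 mg/L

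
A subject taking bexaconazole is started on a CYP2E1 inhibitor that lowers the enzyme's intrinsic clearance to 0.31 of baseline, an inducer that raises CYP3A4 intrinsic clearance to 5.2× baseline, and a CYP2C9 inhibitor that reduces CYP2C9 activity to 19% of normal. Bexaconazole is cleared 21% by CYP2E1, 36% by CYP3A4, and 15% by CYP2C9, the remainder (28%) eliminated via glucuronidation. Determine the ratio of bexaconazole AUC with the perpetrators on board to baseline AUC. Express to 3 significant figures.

0.445

The CYP2E1 pathway (21% of clearance) is reduced to 0.31× activity: 0.21 × 0.31 = 0.0651.
The CYP3A4 pathway (36% of clearance) increases to 5.2× activity: 0.36 × 5.2 = 1.872.
The CYP2C9 pathway (15% of clearance) falls to 0.19× activity: 0.15 × 0.19 = 0.0285.
Non-CYP routes (28%) are unchanged.
New clearance relative to baseline: 0.0651 + 1.872 + 0.0285 + 0.28 = 2.2456.
Net AUC ratio = 1 / 2.2456 = 0.445.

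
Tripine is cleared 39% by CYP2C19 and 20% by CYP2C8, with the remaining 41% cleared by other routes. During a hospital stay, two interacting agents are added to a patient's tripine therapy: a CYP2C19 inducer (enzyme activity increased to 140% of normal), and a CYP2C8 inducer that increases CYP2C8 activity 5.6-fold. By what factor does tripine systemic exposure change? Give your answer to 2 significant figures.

The CYP2C19 pathway (39% of clearance) increases to 1.4× activity: 0.39 × 1.4 = 0.546.
The CYP2C8 pathway (20% of clearance) increases to 5.6× activity: 0.2 × 5.6 = 1.12.
Non-CYP routes (41%) are unchanged.
Relative clearance = 0.546 + 1.12 + 0.41 = 2.076.
Systemic exposure ∝ 1/CL: fold-change = 1 / 2.076 = 0.48.

0.48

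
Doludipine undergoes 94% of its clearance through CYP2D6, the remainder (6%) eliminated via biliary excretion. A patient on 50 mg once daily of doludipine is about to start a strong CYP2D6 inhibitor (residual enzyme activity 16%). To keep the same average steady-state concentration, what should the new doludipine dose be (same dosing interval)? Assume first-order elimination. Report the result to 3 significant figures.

10.5 mg

The CYP2D6 pathway (94% of clearance) falls to 0.16× activity: 0.94 × 0.16 = 0.1504.
Non-CYP routes (6%) are unchanged.
CL_new/CL_old = 0.1504 + 0.06 = 0.2104.
Exposure is unchanged when dose changes in proportion to clearance. New dose = 50 mg × 0.2104 = 10.5 mg.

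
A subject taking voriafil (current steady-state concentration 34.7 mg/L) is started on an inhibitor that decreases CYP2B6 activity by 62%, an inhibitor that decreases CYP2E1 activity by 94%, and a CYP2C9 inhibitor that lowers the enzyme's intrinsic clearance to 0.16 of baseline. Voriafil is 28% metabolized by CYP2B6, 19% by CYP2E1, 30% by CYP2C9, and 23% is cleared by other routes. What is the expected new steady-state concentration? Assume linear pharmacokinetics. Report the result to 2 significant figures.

CYP2B6: 0.28 × 0.38 = 0.1064
CYP2E1: 0.19 × 0.06 = 0.0114
CYP2C9: 0.3 × 0.16 = 0.048
Other: 0.23 (unchanged)
New clearance relative to baseline: 0.1064 + 0.0114 + 0.048 + 0.23 = 0.3958.
Dividing the baseline by the relative clearance: 34.7 / 0.3958 = 88 mg/L.

88 mg/L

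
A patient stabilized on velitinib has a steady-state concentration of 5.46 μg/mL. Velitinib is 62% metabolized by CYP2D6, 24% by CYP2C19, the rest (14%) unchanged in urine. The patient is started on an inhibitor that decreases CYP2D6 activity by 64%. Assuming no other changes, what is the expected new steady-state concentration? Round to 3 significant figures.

CYP2D6: 0.62 × 0.36 = 0.2232
CYP2C19: 0.24 (unchanged)
Other: 0.14 (unchanged)
CL_new/CL_old = 0.2232 + 0.24 + 0.14 = 0.6032.
New steady-state concentration = baseline ÷ relative clearance = 5.46 / 0.6032 = 9.05 μg/mL.

9.05 μg/mL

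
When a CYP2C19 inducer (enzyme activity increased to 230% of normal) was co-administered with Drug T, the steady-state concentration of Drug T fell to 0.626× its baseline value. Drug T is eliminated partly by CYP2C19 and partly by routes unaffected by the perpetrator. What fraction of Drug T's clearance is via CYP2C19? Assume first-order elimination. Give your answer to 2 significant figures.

0.46

Call the CYP2C19 fraction fm. After the interaction, CL_new/CL_old = fm × 2.3 + (1 − fm).
Steady-state concentration ratio = 1 / (new CL fraction), so new CL fraction = 1 / 0.626 = 1.597.
fm × 2.3 + 1 − fm = 1.597  ⇒  fm × (2.3 − 1) = 0.5974  ⇒  fm = 0.46.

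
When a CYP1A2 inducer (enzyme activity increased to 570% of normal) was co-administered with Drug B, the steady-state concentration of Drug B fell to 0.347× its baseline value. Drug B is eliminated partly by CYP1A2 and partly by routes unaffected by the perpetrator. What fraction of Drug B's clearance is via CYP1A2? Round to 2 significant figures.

0.40

CL'/CL = 1 / 0.347 = 2.882
5.7·fm + (1 − fm) = 2.882
fm = (2.882 − 1) / (5.7 − 1) = 0.40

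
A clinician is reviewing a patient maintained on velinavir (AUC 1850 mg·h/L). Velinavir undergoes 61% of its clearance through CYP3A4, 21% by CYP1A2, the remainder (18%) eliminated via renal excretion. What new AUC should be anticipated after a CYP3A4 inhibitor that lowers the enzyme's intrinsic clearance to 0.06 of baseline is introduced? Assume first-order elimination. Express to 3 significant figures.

4.34 × 10³ mg·h/L

The CYP3A4 pathway (61% of clearance) falls to 0.06× activity: 0.61 × 0.06 = 0.0366.
CYP1A2 (21%) and the residual 18% are unaffected.
New clearance relative to baseline: 0.0366 + 0.21 + 0.18 = 0.4266.
New AUC = baseline ÷ relative clearance = 1850 / 0.4266 = 4.34 × 10³ mg·h/L.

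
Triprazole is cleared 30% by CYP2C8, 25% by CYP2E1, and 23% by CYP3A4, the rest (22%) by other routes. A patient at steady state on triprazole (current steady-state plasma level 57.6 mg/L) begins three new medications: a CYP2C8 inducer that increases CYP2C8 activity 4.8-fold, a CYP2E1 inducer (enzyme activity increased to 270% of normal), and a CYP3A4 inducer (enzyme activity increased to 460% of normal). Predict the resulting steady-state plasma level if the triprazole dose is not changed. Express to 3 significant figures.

17.0 mg/L

The CYP2C8 pathway (30% of clearance) is boosted to 4.8× activity: 0.3 × 4.8 = 1.44.
The CYP2E1 pathway (25% of clearance) increases to 2.7× activity: 0.25 × 2.7 = 0.675.
The CYP3A4 pathway (23% of clearance) is boosted to 4.6× activity: 0.23 × 4.6 = 1.058.
Non-CYP routes (22%) are unchanged.
New clearance relative to baseline: 1.44 + 0.675 + 1.058 + 0.22 = 3.393.
New steady-state plasma level = 57.6 / 3.393 = 17.0 mg/L (concentration scales inversely with clearance).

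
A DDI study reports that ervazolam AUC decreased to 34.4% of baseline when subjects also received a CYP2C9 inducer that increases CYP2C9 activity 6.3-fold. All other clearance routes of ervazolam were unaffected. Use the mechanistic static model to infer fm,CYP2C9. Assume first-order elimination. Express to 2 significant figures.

0.36

Write x for the fraction cleared via CYP2C9. The observed AUC change means clearance rose to 1/0.344 = 2.907 of baseline.
Setting x·6.3 + (1 − x) = 2.907 and solving: x = (2.907 − 1)/(6.3 − 1) = 0.36.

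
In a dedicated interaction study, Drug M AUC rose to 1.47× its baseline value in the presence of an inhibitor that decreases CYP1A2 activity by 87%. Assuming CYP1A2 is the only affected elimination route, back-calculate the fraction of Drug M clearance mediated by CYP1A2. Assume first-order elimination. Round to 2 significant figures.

0.37

Write x for the fraction cleared via CYP1A2. The observed AUC change means clearance fell to 1/1.47 = 0.6803 of baseline.
Setting x·0.13 + (1 − x) = 0.6803 and solving: x = (0.6803 − 1)/(0.13 − 1) = 0.37.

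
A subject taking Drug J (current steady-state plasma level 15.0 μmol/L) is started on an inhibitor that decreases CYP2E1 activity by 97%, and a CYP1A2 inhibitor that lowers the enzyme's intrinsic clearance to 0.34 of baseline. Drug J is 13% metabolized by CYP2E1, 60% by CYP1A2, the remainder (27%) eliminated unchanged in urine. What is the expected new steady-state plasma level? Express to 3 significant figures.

31.4 μmol/L

The CYP2E1 pathway (13% of clearance) is reduced to 0.03× activity: 0.13 × 0.03 = 0.0039.
The CYP1A2 pathway (60% of clearance) drops to 0.34× activity: 0.6 × 0.34 = 0.204.
Non-CYP routes (27%) are unchanged.
CL_new/CL_old = 0.0039 + 0.204 + 0.27 = 0.4779.
New steady-state plasma level = 15.0 / 0.4779 = 31.4 μmol/L (concentration scales inversely with clearance).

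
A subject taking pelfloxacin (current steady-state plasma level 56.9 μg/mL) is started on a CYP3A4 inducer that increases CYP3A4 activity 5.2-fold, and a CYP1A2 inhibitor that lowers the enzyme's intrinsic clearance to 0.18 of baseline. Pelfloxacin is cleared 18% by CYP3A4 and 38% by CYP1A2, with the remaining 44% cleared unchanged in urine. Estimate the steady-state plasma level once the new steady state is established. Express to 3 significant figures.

The CYP3A4 pathway (18% of clearance) increases to 5.2× activity: 0.18 × 5.2 = 0.936.
The CYP1A2 pathway (38% of clearance) drops to 0.18× activity: 0.38 × 0.18 = 0.0684.
Non-CYP routes (44%) are unchanged.
CL_new/CL_old = 0.936 + 0.0684 + 0.44 = 1.4444.
Steady-state plasma level ∝ 1/CL: new value = 56.9 / 1.4444 = 39.4 μg/mL.

39.4 μg/mL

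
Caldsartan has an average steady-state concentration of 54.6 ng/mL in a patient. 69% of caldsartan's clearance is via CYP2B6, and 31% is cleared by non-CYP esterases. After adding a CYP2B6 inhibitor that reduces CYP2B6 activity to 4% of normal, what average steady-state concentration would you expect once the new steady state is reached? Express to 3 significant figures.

The CYP2B6 pathway (69% of clearance) falls to 0.04× activity: 0.69 × 0.04 = 0.0276.
The remaining 31% of clearance is unaffected.
New clearance relative to baseline: 0.0276 + 0.31 = 0.3376.
New average steady-state concentration = baseline ÷ relative clearance = 54.6 / 0.3376 = 162 ng/mL.

162 ng/mL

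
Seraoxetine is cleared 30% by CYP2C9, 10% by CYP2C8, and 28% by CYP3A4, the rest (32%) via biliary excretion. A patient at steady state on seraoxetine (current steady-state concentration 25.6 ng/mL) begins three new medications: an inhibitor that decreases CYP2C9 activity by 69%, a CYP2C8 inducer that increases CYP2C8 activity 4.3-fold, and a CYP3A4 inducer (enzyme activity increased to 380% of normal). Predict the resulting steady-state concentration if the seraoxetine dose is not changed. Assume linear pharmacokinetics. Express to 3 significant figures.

The CYP2C9 pathway (30% of clearance) is reduced to 0.31× activity: 0.3 × 0.31 = 0.093.
The CYP2C8 pathway (10% of clearance) increases to 4.3× activity: 0.1 × 4.3 = 0.43.
The CYP3A4 pathway (28% of clearance) rises to 3.8× activity: 0.28 × 3.8 = 1.064.
Non-CYP routes (32%) are unchanged.
New clearance relative to baseline: 0.093 + 0.43 + 1.064 + 0.32 = 1.907.
Steady-state concentration ∝ 1/CL: new value = 25.6 / 1.907 = 13.4 ng/mL.

13.4 ng/mL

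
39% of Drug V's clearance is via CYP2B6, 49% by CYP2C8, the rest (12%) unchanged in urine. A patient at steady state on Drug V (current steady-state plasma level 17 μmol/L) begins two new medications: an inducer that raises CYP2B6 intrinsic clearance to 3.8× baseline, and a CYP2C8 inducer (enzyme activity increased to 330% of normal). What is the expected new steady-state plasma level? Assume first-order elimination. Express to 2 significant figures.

5.3 μmol/L

The CYP2B6 pathway (39% of clearance) is boosted to 3.8× activity: 0.39 × 3.8 = 1.482.
The CYP2C8 pathway (49% of clearance) increases to 3.3× activity: 0.49 × 3.3 = 1.617.
Non-CYP routes (12%) are unchanged.
New clearance relative to baseline: 1.482 + 1.617 + 0.12 = 3.219.
Steady-state plasma level ∝ 1/CL: new value = 17 / 3.219 = 5.3 μmol/L.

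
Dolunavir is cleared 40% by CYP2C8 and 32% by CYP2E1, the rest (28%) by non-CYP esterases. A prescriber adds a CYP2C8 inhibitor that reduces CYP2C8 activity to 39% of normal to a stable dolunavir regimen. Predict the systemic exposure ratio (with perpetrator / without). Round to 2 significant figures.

The CYP2C8 pathway (40% of clearance) is reduced to 0.39× activity: 0.4 × 0.39 = 0.156.
CYP2E1 (32%) and the residual 28% are unaffected.
New clearance relative to baseline: 0.156 + 0.32 + 0.28 = 0.756.
Since systemic exposure ∝ 1/CL, the ratio is 1 / 0.756 = 1.3.

1.3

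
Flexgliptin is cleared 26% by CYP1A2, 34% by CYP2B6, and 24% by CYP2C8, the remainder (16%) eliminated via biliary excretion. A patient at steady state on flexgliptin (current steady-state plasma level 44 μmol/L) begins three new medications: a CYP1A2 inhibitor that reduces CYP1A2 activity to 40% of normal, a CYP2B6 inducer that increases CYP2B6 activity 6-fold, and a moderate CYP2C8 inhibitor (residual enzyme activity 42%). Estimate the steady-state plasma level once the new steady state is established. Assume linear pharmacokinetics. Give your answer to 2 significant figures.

The CYP1A2 pathway (26% of clearance) is reduced to 0.4× activity: 0.26 × 0.4 = 0.104.
The CYP2B6 pathway (34% of clearance) rises to 6× activity: 0.34 × 6 = 2.04.
The CYP2C8 pathway (24% of clearance) drops to 0.42× activity: 0.24 × 0.42 = 0.1008.
The remaining 16% of clearance is unaffected.
Relative clearance = 0.104 + 2.04 + 0.1008 + 0.16 = 2.4048.
Steady-state plasma level ∝ 1/CL: new value = 44 / 2.4048 = 18 μmol/L.

18 μmol/L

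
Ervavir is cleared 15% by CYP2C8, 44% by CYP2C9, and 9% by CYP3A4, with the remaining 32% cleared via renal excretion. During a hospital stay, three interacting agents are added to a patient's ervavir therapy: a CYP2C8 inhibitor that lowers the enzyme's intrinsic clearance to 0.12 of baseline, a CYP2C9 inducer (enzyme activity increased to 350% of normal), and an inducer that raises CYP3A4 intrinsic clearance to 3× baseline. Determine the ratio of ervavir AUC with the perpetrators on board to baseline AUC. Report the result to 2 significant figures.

0.47

The CYP2C8 pathway (15% of clearance) falls to 0.12× activity: 0.15 × 0.12 = 0.018.
The CYP2C9 pathway (44% of clearance) increases to 3.5× activity: 0.44 × 3.5 = 1.54.
The CYP3A4 pathway (9% of clearance) rises to 3× activity: 0.09 × 3 = 0.27.
Non-CYP routes (32%) are unchanged.
Relative clearance = 0.018 + 1.54 + 0.27 + 0.32 = 2.148.
Because AUC varies inversely with clearance, the combined effect is 1 / 2.148 = 0.47.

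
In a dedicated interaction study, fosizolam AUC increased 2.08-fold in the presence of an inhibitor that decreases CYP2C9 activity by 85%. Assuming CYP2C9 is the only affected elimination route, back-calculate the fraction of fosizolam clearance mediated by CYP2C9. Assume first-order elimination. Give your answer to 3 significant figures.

CL'/CL = 1 / 2.08 = 0.4808
0.15·fm + (1 − fm) = 0.4808
fm = (0.4808 − 1) / (0.15 − 1) = 0.611

0.611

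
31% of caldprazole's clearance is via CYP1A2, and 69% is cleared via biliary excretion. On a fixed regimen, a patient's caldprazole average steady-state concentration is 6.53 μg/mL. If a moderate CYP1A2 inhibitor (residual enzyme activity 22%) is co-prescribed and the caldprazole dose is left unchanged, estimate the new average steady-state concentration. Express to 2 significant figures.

8.6 μg/mL

The CYP1A2 pathway (31% of clearance) drops to 0.22× activity: 0.31 × 0.22 = 0.0682.
The remaining 69% of clearance is unaffected.
CL_new/CL_old = 0.0682 + 0.69 = 0.7582.
New average steady-state concentration = baseline ÷ relative clearance = 6.53 / 0.7582 = 8.6 μg/mL.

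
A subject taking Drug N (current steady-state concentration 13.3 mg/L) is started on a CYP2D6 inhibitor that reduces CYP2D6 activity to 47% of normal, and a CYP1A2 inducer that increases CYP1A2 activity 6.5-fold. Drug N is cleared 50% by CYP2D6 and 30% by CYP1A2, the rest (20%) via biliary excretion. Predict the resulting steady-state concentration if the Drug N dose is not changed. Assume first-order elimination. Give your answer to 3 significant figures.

The CYP2D6 pathway (50% of clearance) is reduced to 0.47× activity: 0.5 × 0.47 = 0.235.
The CYP1A2 pathway (30% of clearance) is boosted to 6.5× activity: 0.3 × 6.5 = 1.95.
Non-CYP routes (20%) are unchanged.
New clearance relative to baseline: 0.235 + 1.95 + 0.2 = 2.385.
Steady-state concentration ∝ 1/CL: new value = 13.3 / 2.385 = 5.58 mg/L.

5.58 mg/L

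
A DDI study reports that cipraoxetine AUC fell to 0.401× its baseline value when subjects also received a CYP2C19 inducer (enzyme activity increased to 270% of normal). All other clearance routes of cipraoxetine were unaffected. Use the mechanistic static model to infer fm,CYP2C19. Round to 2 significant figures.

Write x for the fraction cleared via CYP2C19. The observed AUC change means clearance rose to 1/0.401 = 2.494 of baseline.
Setting x·2.7 + (1 − x) = 2.494 and solving: x = (2.494 − 1)/(2.7 − 1) = 0.88.

0.88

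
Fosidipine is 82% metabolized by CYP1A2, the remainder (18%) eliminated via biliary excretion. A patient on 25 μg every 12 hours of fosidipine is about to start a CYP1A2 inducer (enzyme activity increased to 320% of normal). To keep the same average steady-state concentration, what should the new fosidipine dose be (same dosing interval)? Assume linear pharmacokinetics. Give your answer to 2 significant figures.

The CYP1A2 pathway (82% of clearance) increases to 3.2× activity: 0.82 × 3.2 = 2.624.
The remaining 18% of clearance is unaffected.
New clearance relative to baseline: 2.624 + 0.18 = 2.804.
Exposure is unchanged when dose changes in proportion to clearance. New dose = 25 μg × 2.804 = 70 μg.

70 μg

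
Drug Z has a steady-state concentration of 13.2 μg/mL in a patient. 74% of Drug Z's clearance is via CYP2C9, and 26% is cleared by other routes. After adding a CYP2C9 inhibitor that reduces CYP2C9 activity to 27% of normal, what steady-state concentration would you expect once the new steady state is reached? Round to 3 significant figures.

28.7 μg/mL

The CYP2C9 pathway (74% of clearance) falls to 0.27× activity: 0.74 × 0.27 = 0.1998.
The remaining 26% of clearance is unaffected.
Relative clearance = 0.1998 + 0.26 = 0.4598.
With dosing unchanged, steady-state concentration scales as 1/CL: 13.2 / 0.4598 = 28.7 μg/mL.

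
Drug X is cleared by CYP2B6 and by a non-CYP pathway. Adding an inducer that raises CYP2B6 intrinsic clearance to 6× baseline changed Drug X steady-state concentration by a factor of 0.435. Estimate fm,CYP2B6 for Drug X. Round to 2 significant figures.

0.26

Let x = fm,CYP2B6. Because steady-state concentration ∝ 1/CL, relative clearance rose to 1/0.435 = 2.299.
Only the CYP2B6 route changed, so 2.299 = x·6 + (1 − x), giving x = 0.26.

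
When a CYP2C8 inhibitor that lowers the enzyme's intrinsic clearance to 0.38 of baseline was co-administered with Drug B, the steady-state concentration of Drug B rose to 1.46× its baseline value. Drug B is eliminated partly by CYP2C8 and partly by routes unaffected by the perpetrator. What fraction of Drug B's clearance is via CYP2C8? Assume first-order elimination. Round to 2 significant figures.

0.51

Let x = fm,CYP2C8. Because steady-state concentration ∝ 1/CL, relative clearance fell to 1/1.46 = 0.6849.
Only the CYP2C8 route changed, so 0.6849 = x·0.38 + (1 − x), giving x = 0.51.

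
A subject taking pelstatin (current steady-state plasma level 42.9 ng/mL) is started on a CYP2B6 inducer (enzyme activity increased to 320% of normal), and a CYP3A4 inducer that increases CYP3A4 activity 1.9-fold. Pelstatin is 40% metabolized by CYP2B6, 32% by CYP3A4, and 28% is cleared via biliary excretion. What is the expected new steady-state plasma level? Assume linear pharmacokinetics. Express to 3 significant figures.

The CYP2B6 pathway (40% of clearance) is boosted to 3.2× activity: 0.4 × 3.2 = 1.28.
The CYP3A4 pathway (32% of clearance) is boosted to 1.9× activity: 0.32 × 1.9 = 0.608.
The remaining 28% of clearance is unaffected.
CL_new/CL_old = 1.28 + 0.608 + 0.28 = 2.168.
Steady-state plasma level ∝ 1/CL: new value = 42.9 / 2.168 = 19.8 ng/mL.

19.8 ng/mL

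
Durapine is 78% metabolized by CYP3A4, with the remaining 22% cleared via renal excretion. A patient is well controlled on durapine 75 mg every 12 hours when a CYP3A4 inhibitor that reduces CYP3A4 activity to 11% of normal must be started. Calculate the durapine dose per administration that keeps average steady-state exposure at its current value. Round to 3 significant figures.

22.9 mg

CYP3A4: 0.78 × 0.11 = 0.0858
Other: 0.22 (unchanged)
New clearance relative to baseline: 0.0858 + 0.22 = 0.3058.
To maintain the same steady-state level, dose must scale with clearance: new dose = 75 × 0.3058 = 22.9 mg.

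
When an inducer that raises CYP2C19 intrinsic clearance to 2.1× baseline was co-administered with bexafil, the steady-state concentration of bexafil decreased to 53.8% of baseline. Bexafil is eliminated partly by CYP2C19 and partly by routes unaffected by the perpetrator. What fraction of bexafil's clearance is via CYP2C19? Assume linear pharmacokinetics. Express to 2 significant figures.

Call the CYP2C19 fraction fm. After the interaction, CL_new/CL_old = fm × 2.1 + (1 − fm).
Steady-state concentration ratio = 1 / (new CL fraction), so new CL fraction = 1 / 0.538 = 1.859.
fm × 2.1 + 1 − fm = 1.859  ⇒  fm × (2.1 − 1) = 0.8587  ⇒  fm = 0.78.

0.78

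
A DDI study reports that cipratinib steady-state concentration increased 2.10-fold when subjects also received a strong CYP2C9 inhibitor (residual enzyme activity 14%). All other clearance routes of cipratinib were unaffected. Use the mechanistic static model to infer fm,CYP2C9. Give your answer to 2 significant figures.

CL'/CL = 1 / 2.10 = 0.4762
0.14·fm + (1 − fm) = 0.4762
fm = (0.4762 − 1) / (0.14 − 1) = 0.61

0.61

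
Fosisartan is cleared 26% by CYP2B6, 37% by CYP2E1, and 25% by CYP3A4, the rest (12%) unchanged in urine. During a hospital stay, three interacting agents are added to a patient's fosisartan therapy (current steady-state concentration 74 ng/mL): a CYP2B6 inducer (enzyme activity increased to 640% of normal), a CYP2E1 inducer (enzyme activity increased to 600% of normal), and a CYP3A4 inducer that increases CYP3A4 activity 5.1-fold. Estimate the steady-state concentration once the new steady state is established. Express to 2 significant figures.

The CYP2B6 pathway (26% of clearance) is boosted to 6.4× activity: 0.26 × 6.4 = 1.664.
The CYP2E1 pathway (37% of clearance) rises to 6× activity: 0.37 × 6 = 2.22.
The CYP3A4 pathway (25% of clearance) is boosted to 5.1× activity: 0.25 × 5.1 = 1.275.
The remaining 12% of clearance is unaffected.
CL_new/CL_old = 1.664 + 2.22 + 1.275 + 0.12 = 5.279.
Dividing the baseline by the relative clearance: 74 / 5.279 = 14 ng/mL.

14 ng/mL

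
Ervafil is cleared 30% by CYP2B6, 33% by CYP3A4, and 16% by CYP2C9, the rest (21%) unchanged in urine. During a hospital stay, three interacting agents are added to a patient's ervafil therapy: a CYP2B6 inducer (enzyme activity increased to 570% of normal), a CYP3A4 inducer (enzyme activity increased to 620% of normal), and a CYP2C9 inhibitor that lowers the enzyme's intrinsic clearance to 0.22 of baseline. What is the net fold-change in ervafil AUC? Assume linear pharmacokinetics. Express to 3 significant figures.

The CYP2B6 pathway (30% of clearance) is boosted to 5.7× activity: 0.3 × 5.7 = 1.71.
The CYP3A4 pathway (33% of clearance) is boosted to 6.2× activity: 0.33 × 6.2 = 2.046.
The CYP2C9 pathway (16% of clearance) falls to 0.22× activity: 0.16 × 0.22 = 0.0352.
Non-CYP routes (21%) are unchanged.
CL_new/CL_old = 1.71 + 2.046 + 0.0352 + 0.21 = 4.0012.
Net AUC ratio = 1 / 4.0012 = 0.250.

0.250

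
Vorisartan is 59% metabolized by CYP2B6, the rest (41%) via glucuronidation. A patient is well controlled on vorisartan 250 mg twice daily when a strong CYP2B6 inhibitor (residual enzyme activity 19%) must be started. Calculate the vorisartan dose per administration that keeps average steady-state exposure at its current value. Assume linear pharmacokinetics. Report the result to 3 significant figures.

The CYP2B6 pathway (59% of clearance) falls to 0.19× activity: 0.59 × 0.19 = 0.1121.
The remaining 41% of clearance is unaffected.
Relative clearance = 0.1121 + 0.41 = 0.5221.
Css,avg = (dose rate)/CL, so holding Css fixed requires dose ∝ CL: 250 × 0.5221 = 131 mg.

131 mg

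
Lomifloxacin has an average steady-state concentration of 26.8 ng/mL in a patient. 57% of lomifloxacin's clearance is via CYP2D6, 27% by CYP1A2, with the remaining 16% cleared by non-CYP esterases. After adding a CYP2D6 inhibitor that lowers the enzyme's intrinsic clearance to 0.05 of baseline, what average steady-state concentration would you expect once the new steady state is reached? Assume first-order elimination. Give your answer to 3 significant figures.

58.5 ng/mL

The CYP2D6 pathway (57% of clearance) is reduced to 0.05× activity: 0.57 × 0.05 = 0.0285.
CYP1A2 (27%) and the residual 16% are unaffected.
CL_new/CL_old = 0.0285 + 0.27 + 0.16 = 0.4585.
New average steady-state concentration = baseline ÷ relative clearance = 26.8 / 0.4585 = 58.5 ng/mL.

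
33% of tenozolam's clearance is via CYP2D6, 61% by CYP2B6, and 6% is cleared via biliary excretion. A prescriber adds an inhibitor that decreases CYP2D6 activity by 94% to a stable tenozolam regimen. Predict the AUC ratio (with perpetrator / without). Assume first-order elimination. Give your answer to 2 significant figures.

1.4

CYP2D6: 0.33 × 0.06 = 0.0198
CYP2B6: 0.61 (unchanged)
Other: 0.06 (unchanged)
Relative clearance = 0.0198 + 0.61 + 0.06 = 0.6898.
AUC is inversely proportional to clearance, so the fold-change is 1 / 0.6898 = 1.4.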